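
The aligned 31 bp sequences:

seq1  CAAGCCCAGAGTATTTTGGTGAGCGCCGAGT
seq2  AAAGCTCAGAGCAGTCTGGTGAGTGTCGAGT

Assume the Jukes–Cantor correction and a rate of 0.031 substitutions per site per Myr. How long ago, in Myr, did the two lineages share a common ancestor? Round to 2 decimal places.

The sequences differ at 7 of 31 sites (1, 6, 12, 14, 16, 24, 26), so p = 7/31 ≈ 0.225806.
d = −(3/4) ln(1 − 4p/3) = −0.75 ln(1 − 0.301075) = −0.75 ln(0.698925)
  = −0.75 × (-0.358212) = 0.268659 substitutions/site.
Under a molecular clock d = 2μt, so t = d/(2μ) = 0.268659 / (2 × 0.031) = 4.33 Myr.

4.33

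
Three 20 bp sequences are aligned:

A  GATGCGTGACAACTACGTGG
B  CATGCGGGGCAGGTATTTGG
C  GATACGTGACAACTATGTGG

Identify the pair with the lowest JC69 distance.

A–B: 7/20 differ, p = 0.350, d = 0.471.
A–C: 2/20 differ, p = 0.100, d = 0.107.
B–C: 7/20 differ, p = 0.350, d = 0.471.
The smallest distance is between A and C.

A and C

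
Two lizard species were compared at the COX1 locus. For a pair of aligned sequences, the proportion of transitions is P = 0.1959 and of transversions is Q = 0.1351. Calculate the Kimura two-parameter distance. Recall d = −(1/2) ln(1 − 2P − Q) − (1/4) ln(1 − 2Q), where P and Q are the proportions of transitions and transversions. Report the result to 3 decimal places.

0.453

Under the Kimura two-parameter model, d = −½ ln(1 − 2P − Q) − ¼ ln(1 − 2Q).
1 − 2P − Q = 0.4731, giving −½ ln(0.4731) = 0.374224.
1 − 2Q = 0.7298, giving −¼ ln(0.7298) = 0.078746.
d = 0.374224 + 0.078746 = 0.452970.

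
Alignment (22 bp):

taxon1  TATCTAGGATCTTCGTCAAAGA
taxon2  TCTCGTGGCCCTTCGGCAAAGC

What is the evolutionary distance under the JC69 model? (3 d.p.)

The sequences differ at 7 of 22 sites (2, 5, 6, 9, 10, 16, 22), so p = 7/22 ≈ 0.318182.
d = −(3/4) ln(1 − 4p/3) = −0.75 ln(1 − 0.424243) = −0.75 ln(0.575757)
  = −0.75 × (-0.552070) = 0.414053 substitutions/site.

0.414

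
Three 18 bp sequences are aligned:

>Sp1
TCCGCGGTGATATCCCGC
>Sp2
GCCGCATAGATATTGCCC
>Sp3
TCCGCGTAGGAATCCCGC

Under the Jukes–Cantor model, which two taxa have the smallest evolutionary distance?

Sp1 and Sp3

Sp1–Sp2: 7/18 differ, p = 0.389, d = 0.548.
Sp1–Sp3: 4/18 differ, p = 0.222, d = 0.264.
Sp2–Sp3: 7/18 differ, p = 0.389, d = 0.548.
The smallest distance is between Sp1 and Sp3.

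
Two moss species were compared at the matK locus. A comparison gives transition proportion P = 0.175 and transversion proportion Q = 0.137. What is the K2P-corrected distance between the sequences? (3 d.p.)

Under the Kimura two-parameter model, d = −½ ln(1 − 2P − Q) − ¼ ln(1 − 2Q).
1 − 2P − Q = 0.513, giving −½ ln(0.513) = 0.333740.
1 − 2Q = 0.726, giving −¼ ln(0.726) = 0.080051.
d = 0.333740 + 0.080051 = 0.413791.

0.414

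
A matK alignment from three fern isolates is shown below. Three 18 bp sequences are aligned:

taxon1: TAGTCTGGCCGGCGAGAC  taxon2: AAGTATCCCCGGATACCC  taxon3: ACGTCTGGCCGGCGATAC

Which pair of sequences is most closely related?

taxon1 and taxon3

taxon1–taxon2: 8/18 differ, p = 0.444, d = 0.673.
taxon1–taxon3: 3/18 differ, p = 0.167, d = 0.188.
taxon2–taxon3: 8/18 differ, p = 0.444, d = 0.673.
The smallest distance is between taxon1 and taxon3.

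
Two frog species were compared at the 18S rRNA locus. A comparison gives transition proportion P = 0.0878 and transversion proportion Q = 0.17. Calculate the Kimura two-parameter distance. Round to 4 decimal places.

Under the Kimura two-parameter model, d = −½ ln(1 − 2P − Q) − ¼ ln(1 − 2Q).
1 − 2P − Q = 0.6544, giving −½ ln(0.6544) = 0.212018.
1 − 2Q = 0.66, giving −¼ ln(0.66) = 0.103879.
d = 0.212018 + 0.103879 = 0.315897.

0.3159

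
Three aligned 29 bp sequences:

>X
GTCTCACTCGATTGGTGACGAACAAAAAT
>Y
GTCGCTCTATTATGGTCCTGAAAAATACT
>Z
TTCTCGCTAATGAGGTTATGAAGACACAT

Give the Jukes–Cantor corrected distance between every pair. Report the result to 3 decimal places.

d(X,Y) = 0.602, d(X,Z) = 0.602, d(Y,Z) = 0.683

X–Y: 12/29 sites differ → p ≈ 0.413793, d = −0.75 ln(1 − 0.551724) = 0.601760 ≈ 0.602.
X–Z: 12/29 sites differ → p ≈ 0.413793, d = −0.75 ln(1 − 0.551724) = 0.601760 ≈ 0.602.
Y–Z: 13/29 sites differ → p ≈ 0.448276, d = −0.75 ln(1 − 0.597701) = 0.682920 ≈ 0.683.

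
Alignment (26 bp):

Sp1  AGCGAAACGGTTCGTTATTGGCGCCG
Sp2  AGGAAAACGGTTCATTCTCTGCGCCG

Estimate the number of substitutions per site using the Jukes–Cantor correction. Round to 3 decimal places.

The sequences differ at 6 of 26 sites (3, 4, 14, 17, 19, 20), so p = 6/26 ≈ 0.230769.
d = −(3/4) ln(1 − 4p/3) = −0.75 ln(1 − 0.307692) = −0.75 ln(0.692308)
  = −0.75 × (-0.367724) = 0.275793 substitutions/site.

0.276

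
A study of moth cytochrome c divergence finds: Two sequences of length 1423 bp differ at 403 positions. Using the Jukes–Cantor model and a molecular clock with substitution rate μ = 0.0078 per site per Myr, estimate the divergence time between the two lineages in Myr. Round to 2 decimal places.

22.80

p = 403/1423 ≈ 0.283204.
d = −(3/4) ln(1 − 4p/3) = −0.75 ln(1 − 0.377605) = −0.75 ln(0.622395)
  = −0.75 × (-0.474180) = 0.355635 substitutions/site.
Under a molecular clock d = 2μt, so t = d/(2μ) = 0.355635 / (2 × 0.0078) = 22.80 Myr.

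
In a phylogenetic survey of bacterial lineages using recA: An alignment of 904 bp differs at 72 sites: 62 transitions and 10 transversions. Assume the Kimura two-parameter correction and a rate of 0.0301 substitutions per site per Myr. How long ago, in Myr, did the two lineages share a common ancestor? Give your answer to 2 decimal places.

P = 62/904 ≈ 0.068584 and Q = 10/904 ≈ 0.011062.
Under the Kimura two-parameter model, d = −½ ln(1 − 2P − Q) − ¼ ln(1 − 2Q).
1 − 2P − Q = 0.85177, giving −½ ln(0.85177) = 0.080219.
1 − 2Q = 0.977876, giving −¼ ln(0.977876) = 0.005593.
d = 0.080219 + 0.005593 = 0.085812.
Under a molecular clock d = 2μt, so t = d/(2μ) = 0.085812 / (2 × 0.0301) = 1.43 Myr.

1.43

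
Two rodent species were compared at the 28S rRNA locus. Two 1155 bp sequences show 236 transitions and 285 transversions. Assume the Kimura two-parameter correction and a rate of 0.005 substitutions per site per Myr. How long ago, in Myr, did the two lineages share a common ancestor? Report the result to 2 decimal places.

70.28

P = 236/1155 ≈ 0.204329 and Q = 285/1155 ≈ 0.246753.
Under the Kimura two-parameter model, d = −½ ln(1 − 2P − Q) − ¼ ln(1 − 2Q).
1 − 2P − Q = 0.344589, giving −½ ln(0.344589) = 0.532701.
1 − 2Q = 0.506494, giving −¼ ln(0.506494) = 0.170061.
d = 0.532701 + 0.170061 = 0.702762.
Under a molecular clock d = 2μt, so t = d/(2μ) = 0.702762 / (2 × 0.005) = 70.28 Myr.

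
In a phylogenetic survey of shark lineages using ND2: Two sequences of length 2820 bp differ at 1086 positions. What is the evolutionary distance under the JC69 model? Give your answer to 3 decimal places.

p = 1086/2820 ≈ 0.385106.
d = −(3/4) ln(1 − 4p/3) = −0.75 ln(1 − 0.513475) = −0.75 ln(0.486525)
  = −0.75 × (-0.720467) = 0.540350 substitutions/site.

0.540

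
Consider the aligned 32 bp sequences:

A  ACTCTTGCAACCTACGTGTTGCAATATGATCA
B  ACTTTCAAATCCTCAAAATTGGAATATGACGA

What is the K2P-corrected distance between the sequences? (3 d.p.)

Of 32 sites, 6 differences are transitions and 7 are transversions, so P = 6/32 = 0.1875 and Q = 7/32 = 0.21875.
Under the Kimura two-parameter model, d = −½ ln(1 − 2P − Q) − ¼ ln(1 − 2Q).
1 − 2P − Q = 0.40625, giving −½ ln(0.40625) = 0.450393.
1 − 2Q = 0.5625, giving −¼ ln(0.5625) = 0.143841.
d = 0.450393 + 0.143841 = 0.594234.

0.594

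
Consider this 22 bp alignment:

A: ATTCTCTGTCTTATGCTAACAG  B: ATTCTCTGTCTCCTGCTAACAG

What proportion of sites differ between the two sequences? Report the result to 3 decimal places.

0.091

The sequences differ at 2 of 22 positions (sites 12, 13).
p = 2/22 = 0.090909… ≈ 0.091 (to 3 d.p.).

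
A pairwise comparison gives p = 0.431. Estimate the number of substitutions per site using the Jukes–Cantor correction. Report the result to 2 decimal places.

d = −(3/4) ln(1 − 4p/3) = −0.75 ln(1 − 0.574667) = −0.75 ln(0.425333)
  = −0.75 × (-0.854883) = 0.641162 substitutions/site.

0.64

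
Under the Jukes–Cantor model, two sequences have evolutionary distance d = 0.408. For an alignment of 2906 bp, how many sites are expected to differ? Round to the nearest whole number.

914

Invert JC69: p = (3/4)(1 − e^(−4d/3)) = 0.75 × (1 − e^(-0.544)) = 0.75 × (1 − 0.580422) = 0.314684.
Expected differing sites = pL ≈ 0.314684 × 2906 = 914.471704 ≈ 914.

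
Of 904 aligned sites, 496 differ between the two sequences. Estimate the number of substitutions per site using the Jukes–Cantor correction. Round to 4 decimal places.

0.9864

p = 496/904 ≈ 0.548673.
d = −(3/4) ln(1 − 4p/3) = −0.75 ln(1 − 0.731564) = −0.75 ln(0.268436)
  = −0.75 × (-1.315143) = 0.986357 substitutions/site.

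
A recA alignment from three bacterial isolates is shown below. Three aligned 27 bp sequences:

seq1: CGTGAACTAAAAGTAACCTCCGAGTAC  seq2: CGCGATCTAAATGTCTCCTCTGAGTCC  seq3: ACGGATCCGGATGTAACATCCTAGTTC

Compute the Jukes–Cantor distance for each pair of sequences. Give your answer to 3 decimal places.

d(seq1,seq2) = 0.318, d(seq1,seq3) = 0.588, d(seq2,seq3) = 0.673

seq1–seq2: 7/27 sites differ → p ≈ 0.259259, d = −0.75 ln(1 − 0.345679) = 0.318118 ≈ 0.318.
seq1–seq3: 11/27 sites differ → p ≈ 0.407407, d = −0.75 ln(1 − 0.543209) = 0.587647 ≈ 0.588.
seq2–seq3: 12/27 sites differ → p ≈ 0.444444, d = −0.75 ln(1 − 0.592592) = 0.673455 ≈ 0.673.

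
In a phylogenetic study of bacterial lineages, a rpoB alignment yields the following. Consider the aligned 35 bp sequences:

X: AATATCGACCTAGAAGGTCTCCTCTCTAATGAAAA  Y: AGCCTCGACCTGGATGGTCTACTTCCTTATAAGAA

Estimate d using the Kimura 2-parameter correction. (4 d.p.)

0.4259

Of 35 sites, 7 differences are transitions and 4 are transversions, so P = 7/35 = 0.2 and Q = 4/35 ≈ 0.114286.
Under the Kimura two-parameter model, d = −½ ln(1 − 2P − Q) − ¼ ln(1 − 2Q).
1 − 2P − Q = 0.485714, giving −½ ln(0.485714) = 0.361068.
1 − 2Q = 0.771428, giving −¼ ln(0.771428) = 0.064878.
d = 0.361068 + 0.064878 = 0.425946.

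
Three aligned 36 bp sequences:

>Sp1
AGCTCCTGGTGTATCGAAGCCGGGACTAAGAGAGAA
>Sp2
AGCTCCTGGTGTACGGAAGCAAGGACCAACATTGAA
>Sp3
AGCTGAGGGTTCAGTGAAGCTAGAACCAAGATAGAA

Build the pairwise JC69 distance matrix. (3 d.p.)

Sp1–Sp2: 8/36 sites differ → p ≈ 0.222222, d = −0.75 ln(1 − 0.296296) = 0.263548 ≈ 0.264.
Sp1–Sp3: 12/36 sites differ → p ≈ 0.333333, d = −0.75 ln(1 − 0.444444) = 0.440839 ≈ 0.441.
Sp2–Sp3: 11/36 sites differ → p ≈ 0.305556, d = −0.75 ln(1 − 0.407408) = 0.392437 ≈ 0.392.

d(Sp1,Sp2) = 0.264, d(Sp1,Sp3) = 0.441, d(Sp2,Sp3) = 0.392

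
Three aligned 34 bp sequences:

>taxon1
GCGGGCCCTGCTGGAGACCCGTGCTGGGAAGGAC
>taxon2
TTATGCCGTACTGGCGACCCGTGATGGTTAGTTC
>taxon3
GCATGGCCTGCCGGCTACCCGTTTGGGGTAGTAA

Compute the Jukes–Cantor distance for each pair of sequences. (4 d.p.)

taxon1–taxon2: 12/34 sites differ → p ≈ 0.352941, d = −0.75 ln(1 − 0.470588) = 0.476991 ≈ 0.4770.
taxon1–taxon3: 12/34 sites differ → p ≈ 0.352941, d = −0.75 ln(1 − 0.470588) = 0.476991 ≈ 0.4770.
taxon2–taxon3: 13/34 sites differ → p ≈ 0.382353, d = −0.75 ln(1 − 0.509804) = 0.534712 ≈ 0.5347.

d(taxon1,taxon2) = 0.4770, d(taxon1,taxon3) = 0.4770, d(taxon2,taxon3) = 0.5347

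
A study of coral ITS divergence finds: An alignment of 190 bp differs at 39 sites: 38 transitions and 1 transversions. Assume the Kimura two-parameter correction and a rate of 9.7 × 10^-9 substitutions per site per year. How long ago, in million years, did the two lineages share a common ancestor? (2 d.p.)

P = 38/190 = 0.2 and Q = 1/190 ≈ 0.005263.
Under the Kimura two-parameter model, d = −½ ln(1 − 2P − Q) − ¼ ln(1 − 2Q).
1 − 2P − Q = 0.594737, giving −½ ln(0.594737) = 0.259818.
1 − 2Q = 0.989474, giving −¼ ln(0.989474) = 0.002645.
d = 0.259818 + 0.002645 = 0.262463.
Under a molecular clock d = 2μt, so t = d/(2μ) = 0.262463 / (2 × 9.7 × 10^-9) = 13.53 million years.

13.53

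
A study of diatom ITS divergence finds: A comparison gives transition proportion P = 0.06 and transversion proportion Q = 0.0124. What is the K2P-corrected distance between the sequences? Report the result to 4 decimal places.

Under the Kimura two-parameter model, d = −½ ln(1 − 2P − Q) − ¼ ln(1 − 2Q).
1 − 2P − Q = 0.8676, giving −½ ln(0.8676) = 0.071012.
1 − 2Q = 0.9752, giving −¼ ln(0.9752) = 0.006278.
d = 0.071012 + 0.006278 = 0.077290.

0.0773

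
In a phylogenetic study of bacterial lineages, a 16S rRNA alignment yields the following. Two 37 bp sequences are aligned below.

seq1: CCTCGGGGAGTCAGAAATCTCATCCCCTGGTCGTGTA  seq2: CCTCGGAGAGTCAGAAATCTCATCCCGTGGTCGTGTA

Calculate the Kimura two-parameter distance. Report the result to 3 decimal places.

Of 37 sites, 1 differences are transitions and 1 are transversions, so P = 1/37 ≈ 0.027027 and Q = 1/37 ≈ 0.027027.
Under the Kimura two-parameter model, d = −½ ln(1 − 2P − Q) − ¼ ln(1 − 2Q).
1 − 2P − Q = 0.918919, giving −½ ln(0.918919) = 0.042279.
1 − 2Q = 0.945946, giving −¼ ln(0.945946) = 0.013892.
d = 0.042279 + 0.013892 = 0.056171.

0.056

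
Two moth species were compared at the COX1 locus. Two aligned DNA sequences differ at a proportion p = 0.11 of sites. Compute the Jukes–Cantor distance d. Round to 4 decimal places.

0.1190

d = −(3/4) ln(1 − 4p/3) = −0.75 ln(1 − 0.146667) = −0.75 ln(0.853333)
  = −0.75 × (-0.158605) = 0.118954 substitutions/site.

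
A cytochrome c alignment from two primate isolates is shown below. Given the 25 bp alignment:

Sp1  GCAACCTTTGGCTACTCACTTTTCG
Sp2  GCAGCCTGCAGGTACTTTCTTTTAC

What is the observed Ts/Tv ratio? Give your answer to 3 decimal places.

0.800

Transitions are A↔G and C↔T; transversions are all other mismatches.
Transitions: 4. Transversions: 5.
R = 4/5 = 0.800.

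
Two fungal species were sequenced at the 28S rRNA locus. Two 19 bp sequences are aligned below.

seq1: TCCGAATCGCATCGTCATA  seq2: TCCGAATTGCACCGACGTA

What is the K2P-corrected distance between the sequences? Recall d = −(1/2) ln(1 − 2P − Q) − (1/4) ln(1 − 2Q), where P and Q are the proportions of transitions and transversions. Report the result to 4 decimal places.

0.2576

Of 19 sites, 3 differences are transitions and 1 are transversions, so P = 3/19 ≈ 0.157895 and Q = 1/19 ≈ 0.052632.
Under the Kimura two-parameter model, d = −½ ln(1 − 2P − Q) − ¼ ln(1 − 2Q).
1 − 2P − Q = 0.631578, giving −½ ln(0.631578) = 0.229767.
1 − 2Q = 0.894736, giving −¼ ln(0.894736) = 0.027807.
d = 0.229767 + 0.027807 = 0.257574.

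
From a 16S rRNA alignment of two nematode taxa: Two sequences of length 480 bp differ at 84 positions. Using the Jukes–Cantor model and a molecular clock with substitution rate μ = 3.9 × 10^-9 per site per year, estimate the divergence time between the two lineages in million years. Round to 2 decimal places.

p = 84/480 = 0.175.
d = −(3/4) ln(1 − 4p/3) = −0.75 ln(1 − 0.233333) = −0.75 ln(0.766667)
  = −0.75 × (-0.265703) = 0.199277 substitutions/site.
Under a molecular clock d = 2μt, so t = d/(2μ) = 0.199277 / (2 × 3.9 × 10^-9) = 25.55 million years.

25.55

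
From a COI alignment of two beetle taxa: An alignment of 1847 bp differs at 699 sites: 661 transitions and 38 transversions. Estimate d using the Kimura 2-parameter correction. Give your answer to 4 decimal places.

P = 661/1847 ≈ 0.357878 and Q = 38/1847 ≈ 0.020574.
Under the Kimura two-parameter model, d = −½ ln(1 − 2P − Q) − ¼ ln(1 − 2Q).
1 − 2P − Q = 0.26367, giving −½ ln(0.26367) = 0.666528.
1 − 2Q = 0.958852, giving −¼ ln(0.958852) = 0.010505.
d = 0.666528 + 0.010505 = 0.677033.

0.6770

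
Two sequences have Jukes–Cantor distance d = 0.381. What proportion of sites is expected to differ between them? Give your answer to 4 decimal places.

p = (3/4)(1 − e^(−4d/3)) = 0.75 × (1 − e^(-0.508)) = 0.75 × (1 − 0.601698) = 0.298727.

0.2987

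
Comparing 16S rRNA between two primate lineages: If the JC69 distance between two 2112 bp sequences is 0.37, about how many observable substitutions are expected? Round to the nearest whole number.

Invert JC69: p = (3/4)(1 − e^(−4d/3)) = 0.75 × (1 − e^(-0.493333)) = 0.75 × (1 − 0.610588) = 0.292059.
Expected differing sites = pL ≈ 0.292059 × 2112 = 616.828608 ≈ 617.

617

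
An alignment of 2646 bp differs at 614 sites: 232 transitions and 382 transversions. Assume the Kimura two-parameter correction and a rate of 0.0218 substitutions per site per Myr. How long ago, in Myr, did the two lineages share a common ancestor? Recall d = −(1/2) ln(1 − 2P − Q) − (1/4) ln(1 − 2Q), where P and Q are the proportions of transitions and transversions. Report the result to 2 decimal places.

P = 232/2646 ≈ 0.08768 and Q = 382/2646 ≈ 0.144369.
Under the Kimura two-parameter model, d = −½ ln(1 − 2P − Q) − ¼ ln(1 − 2Q).
1 − 2P − Q = 0.680271, giving −½ ln(0.680271) = 0.192632.
1 − 2Q = 0.711262, giving −¼ ln(0.711262) = 0.085179.
d = 0.192632 + 0.085179 = 0.277811.
Under a molecular clock d = 2μt, so t = d/(2μ) = 0.277811 / (2 × 0.0218) = 6.37 Myr.

6.37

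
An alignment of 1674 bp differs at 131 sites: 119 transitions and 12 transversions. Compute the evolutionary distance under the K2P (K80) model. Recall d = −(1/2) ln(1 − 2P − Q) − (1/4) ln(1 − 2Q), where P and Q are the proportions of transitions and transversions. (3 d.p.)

P = 119/1674 ≈ 0.071087 and Q = 12/1674 ≈ 0.007168.
Under the Kimura two-parameter model, d = −½ ln(1 − 2P − Q) − ¼ ln(1 − 2Q).
1 − 2P − Q = 0.850658, giving −½ ln(0.850658) = 0.080873.
1 − 2Q = 0.985664, giving −¼ ln(0.985664) = 0.003610.
d = 0.080873 + 0.003610 = 0.084483.

0.084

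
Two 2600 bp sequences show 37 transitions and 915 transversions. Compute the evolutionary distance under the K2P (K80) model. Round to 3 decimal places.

P = 37/2600 ≈ 0.014231 and Q = 915/2600 ≈ 0.351923.
Under the Kimura two-parameter model, d = −½ ln(1 − 2P − Q) − ¼ ln(1 − 2Q).
1 − 2P − Q = 0.619615, giving −½ ln(0.619615) = 0.239328.
1 − 2Q = 0.296154, giving −¼ ln(0.296154) = 0.304219.
d = 0.239328 + 0.304219 = 0.543547.

0.544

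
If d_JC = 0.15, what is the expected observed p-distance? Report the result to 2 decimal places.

p = (3/4)(1 − e^(−4d/3)) = 0.75 × (1 − e^(-0.2)) = 0.75 × (1 − 0.818731) = 0.135952.

0.14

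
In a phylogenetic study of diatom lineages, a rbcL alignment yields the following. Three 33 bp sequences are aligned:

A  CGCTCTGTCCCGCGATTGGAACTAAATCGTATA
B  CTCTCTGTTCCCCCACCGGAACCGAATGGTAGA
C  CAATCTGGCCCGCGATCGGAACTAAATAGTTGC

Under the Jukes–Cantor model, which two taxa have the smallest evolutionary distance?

A–B: 10/33 differ, p = 0.303, d = 0.388.
A–C: 8/33 differ, p = 0.242, d = 0.293.
B–C: 12/33 differ, p = 0.364, d = 0.497.
The smallest distance is between A and C.

A and C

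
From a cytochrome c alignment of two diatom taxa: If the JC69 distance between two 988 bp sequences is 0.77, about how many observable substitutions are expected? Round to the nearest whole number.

476

Invert JC69: p = (3/4)(1 − e^(−4d/3)) = 0.75 × (1 − e^(-1.026667)) = 0.75 × (1 − 0.358199) = 0.481351.
Expected differing sites = pL ≈ 0.481351 × 988 = 475.574788 ≈ 476.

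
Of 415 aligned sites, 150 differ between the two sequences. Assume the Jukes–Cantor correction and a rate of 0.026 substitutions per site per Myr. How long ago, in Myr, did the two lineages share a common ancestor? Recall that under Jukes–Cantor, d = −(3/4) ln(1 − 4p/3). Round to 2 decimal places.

p = 150/415 ≈ 0.361446.
d = −(3/4) ln(1 − 4p/3) = −0.75 ln(1 − 0.481928) = −0.75 ln(0.518072)
  = −0.75 × (-0.657641) = 0.493231 substitutions/site.
Under a molecular clock d = 2μt, so t = d/(2μ) = 0.493231 / (2 × 0.026) = 9.49 Myr.

9.49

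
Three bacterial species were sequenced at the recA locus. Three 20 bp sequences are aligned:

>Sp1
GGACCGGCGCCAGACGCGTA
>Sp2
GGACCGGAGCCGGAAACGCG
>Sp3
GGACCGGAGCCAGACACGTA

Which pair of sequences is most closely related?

Sp1 and Sp3

Sp1–Sp2: 6/20 differ, p = 0.300, d = 0.383.
Sp1–Sp3: 2/20 differ, p = 0.100, d = 0.107.
Sp2–Sp3: 4/20 differ, p = 0.200, d = 0.233.
The smallest distance is between Sp1 and Sp3.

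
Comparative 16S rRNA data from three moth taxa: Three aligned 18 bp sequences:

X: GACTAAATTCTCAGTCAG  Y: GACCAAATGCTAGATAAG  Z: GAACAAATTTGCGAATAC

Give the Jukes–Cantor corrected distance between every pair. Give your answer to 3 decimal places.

X–Y: 6/18 sites differ → p ≈ 0.333333, d = −0.75 ln(1 − 0.444444) = 0.440839 ≈ 0.441.
X–Z: 9/18 sites differ → p = 0.5, d = −0.75 ln(1 − 0.666667) = 0.823960 ≈ 0.824.
Y–Z: 8/18 sites differ → p ≈ 0.444444, d = −0.75 ln(1 − 0.592592) = 0.673455 ≈ 0.673.

d(X,Y) = 0.441, d(X,Z) = 0.824, d(Y,Z) = 0.673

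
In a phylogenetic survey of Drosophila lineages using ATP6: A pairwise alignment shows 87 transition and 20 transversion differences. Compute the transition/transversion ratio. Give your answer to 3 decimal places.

R = 87/20 = 4.350.

4.350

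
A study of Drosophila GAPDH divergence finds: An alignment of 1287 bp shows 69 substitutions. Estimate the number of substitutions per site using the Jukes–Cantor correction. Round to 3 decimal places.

p = 69/1287 ≈ 0.053613.
d = −(3/4) ln(1 − 4p/3) = −0.75 ln(1 − 0.071484) = −0.75 ln(0.928516)
  = −0.75 × (-0.074168) = 0.055626 substitutions/site.

0.056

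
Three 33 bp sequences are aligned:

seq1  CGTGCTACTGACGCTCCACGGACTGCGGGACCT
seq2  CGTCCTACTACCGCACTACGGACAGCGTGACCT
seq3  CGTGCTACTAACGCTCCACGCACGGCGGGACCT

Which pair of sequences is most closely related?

seq1 and seq3

seq1–seq2: 7/33 differ, p = 0.212, d = 0.249.
seq1–seq3: 3/33 differ, p = 0.091, d = 0.097.
seq2–seq3: 7/33 differ, p = 0.212, d = 0.249.
The smallest distance is between seq1 and seq3.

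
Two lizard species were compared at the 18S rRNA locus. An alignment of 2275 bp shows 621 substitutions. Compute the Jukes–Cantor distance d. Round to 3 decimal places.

p = 621/2275 ≈ 0.272967.
d = −(3/4) ln(1 − 4p/3) = −0.75 ln(1 − 0.363956) = −0.75 ln(0.636044)
  = −0.75 × (-0.452488) = 0.339366 substitutions/site.

0.339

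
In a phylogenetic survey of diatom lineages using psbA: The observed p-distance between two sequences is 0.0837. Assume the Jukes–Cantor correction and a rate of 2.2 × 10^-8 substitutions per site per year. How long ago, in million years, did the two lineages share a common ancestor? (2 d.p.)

2.02

d = −(3/4) ln(1 − 4p/3) = −0.75 ln(1 − 0.1116) = −0.75 ln(0.8884)
  = −0.75 × (-0.118333) = 0.088750 substitutions/site.
Under a molecular clock d = 2μt, so t = d/(2μ) = 0.088750 / (2 × 2.2 × 10^-8) = 2.02 million years.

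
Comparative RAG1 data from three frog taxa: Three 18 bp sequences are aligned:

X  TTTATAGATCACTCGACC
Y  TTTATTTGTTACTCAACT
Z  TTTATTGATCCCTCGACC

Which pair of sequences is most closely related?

X and Z

X–Y: 6/18 differ, p = 0.333, d = 0.441.
X–Z: 2/18 differ, p = 0.111, d = 0.120.
Y–Z: 6/18 differ, p = 0.333, d = 0.441.
The smallest distance is between X and Z.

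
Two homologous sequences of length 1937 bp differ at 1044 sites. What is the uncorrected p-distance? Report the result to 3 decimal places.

0.539

p = 1044/1937 = 0.538977… ≈ 0.539 (to 3 d.p.).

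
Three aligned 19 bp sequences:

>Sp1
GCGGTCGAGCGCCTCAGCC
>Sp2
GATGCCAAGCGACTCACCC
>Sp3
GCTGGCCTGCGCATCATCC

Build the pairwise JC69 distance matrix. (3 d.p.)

Sp1–Sp2: 6/19 sites differ → p ≈ 0.315789, d = −0.75 ln(1 − 0.421052) = 0.409907 ≈ 0.410.
Sp1–Sp3: 6/19 sites differ → p ≈ 0.315789, d = −0.75 ln(1 − 0.421052) = 0.409907 ≈ 0.410.
Sp2–Sp3: 7/19 sites differ → p ≈ 0.368421, d = −0.75 ln(1 − 0.491228) = 0.506816 ≈ 0.507.

d(Sp1,Sp2) = 0.410, d(Sp1,Sp3) = 0.410, d(Sp2,Sp3) = 0.507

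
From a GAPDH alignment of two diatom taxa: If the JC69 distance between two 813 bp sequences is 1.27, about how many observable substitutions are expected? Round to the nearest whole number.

Invert JC69: p = (3/4)(1 − e^(−4d/3)) = 0.75 × (1 − e^(-1.693333)) = 0.75 × (1 − 0.183906) = 0.612071.
Expected differing sites = pL ≈ 0.612071 × 813 = 497.613723 ≈ 498.

498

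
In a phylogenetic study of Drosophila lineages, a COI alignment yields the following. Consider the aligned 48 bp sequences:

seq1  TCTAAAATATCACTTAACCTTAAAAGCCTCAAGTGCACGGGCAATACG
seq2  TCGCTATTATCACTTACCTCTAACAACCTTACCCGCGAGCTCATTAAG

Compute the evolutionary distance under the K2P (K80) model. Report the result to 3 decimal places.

0.563

Of 48 sites, 6 differences are transitions and 13 are transversions, so P = 6/48 = 0.125 and Q = 13/48 ≈ 0.270833.
Under the Kimura two-parameter model, d = −½ ln(1 − 2P − Q) − ¼ ln(1 − 2Q).
1 − 2P − Q = 0.479167, giving −½ ln(0.479167) = 0.367853.
1 − 2Q = 0.458334, giving −¼ ln(0.458334) = 0.195039.
d = 0.367853 + 0.195039 = 0.562892.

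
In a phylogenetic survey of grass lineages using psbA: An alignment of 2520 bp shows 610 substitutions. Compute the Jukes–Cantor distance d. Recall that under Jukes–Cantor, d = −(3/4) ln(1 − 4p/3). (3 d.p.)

0.292

p = 610/2520 ≈ 0.242063.
d = −(3/4) ln(1 − 4p/3) = −0.75 ln(1 − 0.322751) = −0.75 ln(0.677249)
  = −0.75 × (-0.389716) = 0.292287 substitutions/site.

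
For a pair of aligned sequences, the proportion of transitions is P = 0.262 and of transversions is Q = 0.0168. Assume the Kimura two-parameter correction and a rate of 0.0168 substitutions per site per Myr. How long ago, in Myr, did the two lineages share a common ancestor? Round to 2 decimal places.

11.84

Under the Kimura two-parameter model, d = −½ ln(1 − 2P − Q) − ¼ ln(1 − 2Q).
1 − 2P − Q = 0.4592, giving −½ ln(0.4592) = 0.389135.
1 − 2Q = 0.9664, giving −¼ ln(0.9664) = 0.008544.
d = 0.389135 + 0.008544 = 0.397679.
Under a molecular clock d = 2μt, so t = d/(2μ) = 0.397679 / (2 × 0.0168) = 11.84 Myr.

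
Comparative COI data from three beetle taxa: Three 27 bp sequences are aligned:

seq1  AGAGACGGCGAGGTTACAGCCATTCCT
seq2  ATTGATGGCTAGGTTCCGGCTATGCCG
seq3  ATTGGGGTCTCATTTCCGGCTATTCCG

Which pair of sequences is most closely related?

seq1–seq2: 9/27 differ, p = 0.333, d = 0.441.
seq1–seq3: 13/27 differ, p = 0.481, d = 0.770.
seq2–seq3: 7/27 differ, p = 0.259, d = 0.318.
The smallest distance is between seq2 and seq3.

seq2 and seq3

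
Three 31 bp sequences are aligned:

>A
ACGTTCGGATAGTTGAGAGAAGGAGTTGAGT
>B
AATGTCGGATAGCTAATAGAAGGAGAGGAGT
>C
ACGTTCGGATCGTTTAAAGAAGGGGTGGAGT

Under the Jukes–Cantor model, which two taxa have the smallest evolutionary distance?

A and C

A–B: 8/31 differ, p = 0.258, d = 0.316.
A–C: 5/31 differ, p = 0.161, d = 0.182.
B–C: 9/31 differ, p = 0.290, d = 0.367.
The smallest distance is between A and C.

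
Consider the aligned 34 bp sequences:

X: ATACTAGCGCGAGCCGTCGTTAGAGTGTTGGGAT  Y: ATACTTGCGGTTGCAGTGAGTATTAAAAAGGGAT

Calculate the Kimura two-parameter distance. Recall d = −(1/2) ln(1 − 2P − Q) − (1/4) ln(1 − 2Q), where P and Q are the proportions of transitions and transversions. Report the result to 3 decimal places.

Of 34 sites, 3 differences are transitions and 12 are transversions, so P = 3/34 ≈ 0.088235 and Q = 12/34 ≈ 0.352941.
Under the Kimura two-parameter model, d = −½ ln(1 − 2P − Q) − ¼ ln(1 − 2Q).
1 − 2P − Q = 0.470589, giving −½ ln(0.470589) = 0.376885.
1 − 2Q = 0.294118, giving −¼ ln(0.294118) = 0.305944.
d = 0.376885 + 0.305944 = 0.682829.

0.683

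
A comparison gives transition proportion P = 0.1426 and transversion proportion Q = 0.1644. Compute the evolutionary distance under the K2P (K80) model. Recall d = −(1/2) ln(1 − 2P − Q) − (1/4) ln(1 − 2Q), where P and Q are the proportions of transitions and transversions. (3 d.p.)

0.398

Under the Kimura two-parameter model, d = −½ ln(1 − 2P − Q) − ¼ ln(1 − 2Q).
1 − 2P − Q = 0.5504, giving −½ ln(0.5504) = 0.298555.
1 − 2Q = 0.6712, giving −¼ ln(0.6712) = 0.099672.
d = 0.298555 + 0.099672 = 0.398227.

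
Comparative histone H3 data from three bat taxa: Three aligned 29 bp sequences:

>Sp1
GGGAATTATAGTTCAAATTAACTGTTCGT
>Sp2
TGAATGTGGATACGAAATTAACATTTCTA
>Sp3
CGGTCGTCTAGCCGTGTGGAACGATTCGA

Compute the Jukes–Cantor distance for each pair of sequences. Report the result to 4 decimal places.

d(Sp1,Sp2) = 0.7739, d(Sp1,Sp3) = 0.9978, d(Sp2,Sp3) = 0.9978

Sp1–Sp2: 14/29 sites differ → p ≈ 0.482759, d = −0.75 ln(1 − 0.643679) = 0.773942 ≈ 0.7739.
Sp1–Sp3: 16/29 sites differ → p ≈ 0.551724, d = −0.75 ln(1 − 0.735632) = 0.997810 ≈ 0.9978.
Sp2–Sp3: 16/29 sites differ → p ≈ 0.551724, d = −0.75 ln(1 − 0.735632) = 0.997810 ≈ 0.9978.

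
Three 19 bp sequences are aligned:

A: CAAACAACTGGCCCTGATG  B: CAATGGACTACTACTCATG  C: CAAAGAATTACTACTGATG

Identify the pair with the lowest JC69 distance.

B and C

A–B: 8/19 differ, p = 0.421, d = 0.618.
A–C: 6/19 differ, p = 0.316, d = 0.410.
B–C: 4/19 differ, p = 0.211, d = 0.247.
The smallest distance is between B and C.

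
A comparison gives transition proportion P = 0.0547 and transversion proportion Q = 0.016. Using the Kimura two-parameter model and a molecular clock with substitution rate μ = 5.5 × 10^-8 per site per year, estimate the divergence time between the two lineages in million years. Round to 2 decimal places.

0.68

Under the Kimura two-parameter model, d = −½ ln(1 − 2P − Q) − ¼ ln(1 − 2Q).
1 − 2P − Q = 0.8746, giving −½ ln(0.8746) = 0.066994.
1 − 2Q = 0.968, giving −¼ ln(0.968) = 0.008131.
d = 0.066994 + 0.008131 = 0.075125.
Under a molecular clock d = 2μt, so t = d/(2μ) = 0.075125 / (2 × 5.5 × 10^-8) = 0.68 million years.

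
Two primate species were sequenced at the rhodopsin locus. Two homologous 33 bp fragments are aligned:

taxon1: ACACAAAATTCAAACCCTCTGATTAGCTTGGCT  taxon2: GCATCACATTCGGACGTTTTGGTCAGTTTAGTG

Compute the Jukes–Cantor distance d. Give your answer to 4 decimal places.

0.6987

The sequences differ at 15 of 33 sites, so p = 15/33 ≈ 0.454545.
d = −(3/4) ln(1 − 4p/3) = −0.75 ln(1 − 0.60606) = −0.75 ln(0.39394)
  = −0.75 × (-0.931557) = 0.698668 substitutions/site.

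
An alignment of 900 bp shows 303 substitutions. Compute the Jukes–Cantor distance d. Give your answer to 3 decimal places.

0.447

p = 303/900 ≈ 0.336667.
d = −(3/4) ln(1 − 4p/3) = −0.75 ln(1 − 0.448889) = −0.75 ln(0.551111)
  = −0.75 × (-0.595819) = 0.446864 substitutions/site.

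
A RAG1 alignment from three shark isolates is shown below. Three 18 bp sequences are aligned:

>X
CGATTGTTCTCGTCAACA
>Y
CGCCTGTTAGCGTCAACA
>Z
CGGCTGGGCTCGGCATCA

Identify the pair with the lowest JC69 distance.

X–Y: 4/18 differ, p = 0.222, d = 0.264.
X–Z: 6/18 differ, p = 0.333, d = 0.441.
Y–Z: 7/18 differ, p = 0.389, d = 0.548.
The smallest distance is between X and Y.

X and Y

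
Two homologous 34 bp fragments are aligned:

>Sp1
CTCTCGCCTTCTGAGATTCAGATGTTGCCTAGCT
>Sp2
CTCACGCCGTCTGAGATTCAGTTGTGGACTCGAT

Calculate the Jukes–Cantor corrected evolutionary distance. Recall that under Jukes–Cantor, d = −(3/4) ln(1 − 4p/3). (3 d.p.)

0.241

The sequences differ at 7 of 34 sites (4, 9, 22, 26, 28, 31, 33), so p = 7/34 ≈ 0.205882.
d = −(3/4) ln(1 − 4p/3) = −0.75 ln(1 − 0.274509) = −0.75 ln(0.725491)
  = −0.75 × (-0.320907) = 0.240680 substitutions/site.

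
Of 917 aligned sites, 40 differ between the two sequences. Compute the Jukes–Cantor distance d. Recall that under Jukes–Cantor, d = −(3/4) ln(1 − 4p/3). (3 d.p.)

0.045

p = 40/917 ≈ 0.043621.
d = −(3/4) ln(1 − 4p/3) = −0.75 ln(1 − 0.058161) = −0.75 ln(0.941839)
  = −0.75 × (-0.059921) = 0.044941 substitutions/site.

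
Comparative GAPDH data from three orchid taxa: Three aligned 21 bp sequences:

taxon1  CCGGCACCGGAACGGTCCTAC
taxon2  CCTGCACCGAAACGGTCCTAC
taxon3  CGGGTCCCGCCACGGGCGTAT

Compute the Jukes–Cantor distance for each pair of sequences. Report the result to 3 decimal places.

d(taxon1,taxon2) = 0.102, d(taxon1,taxon3) = 0.532, d(taxon2,taxon3) = 0.635

taxon1–taxon2: 2/21 sites differ → p ≈ 0.095238, d = −0.75 ln(1 − 0.126984) = 0.101851 ≈ 0.102.
taxon1–taxon3: 8/21 sites differ → p ≈ 0.380952, d = −0.75 ln(1 − 0.507936) = 0.531860 ≈ 0.532.
taxon2–taxon3: 9/21 sites differ → p ≈ 0.428571, d = −0.75 ln(1 − 0.571428) = 0.635472 ≈ 0.635.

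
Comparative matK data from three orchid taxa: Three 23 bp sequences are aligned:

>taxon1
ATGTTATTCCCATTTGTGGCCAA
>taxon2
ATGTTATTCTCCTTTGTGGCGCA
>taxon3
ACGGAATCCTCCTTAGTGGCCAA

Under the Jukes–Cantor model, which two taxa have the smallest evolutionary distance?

taxon1–taxon2: 4/23 differ, p = 0.174, d = 0.198.
taxon1–taxon3: 7/23 differ, p = 0.304, d = 0.390.
taxon2–taxon3: 7/23 differ, p = 0.304, d = 0.390.
The smallest distance is between taxon1 and taxon2.

taxon1 and taxon2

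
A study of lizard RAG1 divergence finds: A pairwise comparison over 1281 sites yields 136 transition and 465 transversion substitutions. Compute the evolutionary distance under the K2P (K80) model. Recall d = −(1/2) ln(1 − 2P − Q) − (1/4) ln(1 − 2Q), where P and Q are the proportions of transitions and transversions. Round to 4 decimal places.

P = 136/1281 ≈ 0.106167 and Q = 465/1281 ≈ 0.362998.
Under the Kimura two-parameter model, d = −½ ln(1 − 2P − Q) − ¼ ln(1 − 2Q).
1 − 2P − Q = 0.424668, giving −½ ln(0.424668) = 0.428224.
1 − 2Q = 0.274004, giving −¼ ln(0.274004) = 0.323653.
d = 0.428224 + 0.323653 = 0.751877.

0.7519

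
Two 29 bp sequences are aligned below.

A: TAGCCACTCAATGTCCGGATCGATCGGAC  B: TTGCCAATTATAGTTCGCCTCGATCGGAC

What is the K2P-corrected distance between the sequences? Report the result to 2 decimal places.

Of 29 sites, 2 differences are transitions and 6 are transversions, so P = 2/29 ≈ 0.068966 and Q = 6/29 ≈ 0.206897.
Under the Kimura two-parameter model, d = −½ ln(1 − 2P − Q) − ¼ ln(1 − 2Q).
1 − 2P − Q = 0.655171, giving −½ ln(0.655171) = 0.211430.
1 − 2Q = 0.586206, giving −¼ ln(0.586206) = 0.133521.
d = 0.211430 + 0.133521 = 0.344951.

0.34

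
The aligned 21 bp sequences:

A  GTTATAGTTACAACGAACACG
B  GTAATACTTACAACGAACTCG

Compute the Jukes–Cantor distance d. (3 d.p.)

The sequences differ at 3 of 21 sites (3, 7, 19), so p = 3/21 ≈ 0.142857.
d = −(3/4) ln(1 − 4p/3) = −0.75 ln(1 − 0.190476) = −0.75 ln(0.809524)
  = −0.75 × (-0.211309) = 0.158482 substitutions/site.

0.158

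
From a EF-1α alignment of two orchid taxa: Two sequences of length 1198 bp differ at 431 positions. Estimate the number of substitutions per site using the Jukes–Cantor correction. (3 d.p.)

p = 431/1198 ≈ 0.359766.
d = −(3/4) ln(1 − 4p/3) = −0.75 ln(1 − 0.479688) = −0.75 ln(0.520312)
  = −0.75 × (-0.653327) = 0.489995 substitutions/site.

0.490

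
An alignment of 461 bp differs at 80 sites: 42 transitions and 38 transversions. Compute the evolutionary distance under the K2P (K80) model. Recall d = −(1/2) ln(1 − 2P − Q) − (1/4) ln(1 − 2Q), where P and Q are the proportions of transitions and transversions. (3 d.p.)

P = 42/461 ≈ 0.091106 and Q = 38/461 ≈ 0.08243.
Under the Kimura two-parameter model, d = −½ ln(1 − 2P − Q) − ¼ ln(1 − 2Q).
1 − 2P − Q = 0.735358, giving −½ ln(0.735358) = 0.153699.
1 − 2Q = 0.83514, giving −¼ ln(0.83514) = 0.045039.
d = 0.153699 + 0.045039 = 0.198738.

0.199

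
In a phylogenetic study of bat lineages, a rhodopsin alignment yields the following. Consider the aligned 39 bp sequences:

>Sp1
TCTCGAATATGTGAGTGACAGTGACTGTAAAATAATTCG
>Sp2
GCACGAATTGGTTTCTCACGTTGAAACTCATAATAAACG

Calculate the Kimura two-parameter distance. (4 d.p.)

Of 39 sites, 1 differences are transitions and 18 are transversions, so P = 1/39 ≈ 0.025641 and Q = 18/39 ≈ 0.461538.
Under the Kimura two-parameter model, d = −½ ln(1 − 2P − Q) − ¼ ln(1 − 2Q).
1 − 2P − Q = 0.48718, giving −½ ln(0.48718) = 0.359561.
1 − 2Q = 0.076924, giving −¼ ln(0.076924) = 0.641234.
d = 0.359561 + 0.641234 = 1.000795.

1.0008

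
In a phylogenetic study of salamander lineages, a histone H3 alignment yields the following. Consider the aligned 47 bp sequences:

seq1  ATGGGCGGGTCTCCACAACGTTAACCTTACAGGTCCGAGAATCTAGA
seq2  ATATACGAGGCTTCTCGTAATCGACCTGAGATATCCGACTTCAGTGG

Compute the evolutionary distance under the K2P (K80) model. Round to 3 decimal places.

Of 47 sites, 11 differences are transitions and 14 are transversions, so P = 11/47 ≈ 0.234043 and Q = 14/47 ≈ 0.297872.
Under the Kimura two-parameter model, d = −½ ln(1 − 2P − Q) − ¼ ln(1 − 2Q).
1 − 2P − Q = 0.234042, giving −½ ln(0.234042) = 0.726127.
1 − 2Q = 0.404256, giving −¼ ln(0.404256) = 0.226427.
d = 0.726127 + 0.226427 = 0.952554.

0.953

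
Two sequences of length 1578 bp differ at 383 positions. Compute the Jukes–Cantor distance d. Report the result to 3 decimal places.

p = 383/1578 ≈ 0.242712.
d = −(3/4) ln(1 − 4p/3) = −0.75 ln(1 − 0.323616) = −0.75 ln(0.676384)
  = −0.75 × (-0.390994) = 0.293246 substitutions/site.

0.293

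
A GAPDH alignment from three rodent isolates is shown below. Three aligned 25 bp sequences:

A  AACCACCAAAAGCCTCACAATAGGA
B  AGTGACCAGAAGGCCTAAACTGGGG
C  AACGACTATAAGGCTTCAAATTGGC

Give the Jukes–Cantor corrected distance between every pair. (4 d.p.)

A–B: 11/25 sites differ → p = 0.44, d = −0.75 ln(1 − 0.586667) = 0.662626 ≈ 0.6626.
A–C: 9/25 sites differ → p = 0.36, d = −0.75 ln(1 − 0.48) = 0.490445 ≈ 0.4904.
B–C: 9/25 sites differ → p = 0.36, d = −0.75 ln(1 − 0.48) = 0.490445 ≈ 0.4904.

d(A,B) = 0.6626, d(A,C) = 0.4904, d(B,C) = 0.4904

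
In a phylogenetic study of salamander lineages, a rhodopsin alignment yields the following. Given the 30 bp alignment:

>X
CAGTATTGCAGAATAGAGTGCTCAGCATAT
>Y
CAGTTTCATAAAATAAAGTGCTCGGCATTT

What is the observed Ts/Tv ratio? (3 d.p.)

3.000

Transitions are A↔G and C↔T; transversions are all other mismatches.
Transitions: 6. Transversions: 2.
R = 6/2 = 3.000.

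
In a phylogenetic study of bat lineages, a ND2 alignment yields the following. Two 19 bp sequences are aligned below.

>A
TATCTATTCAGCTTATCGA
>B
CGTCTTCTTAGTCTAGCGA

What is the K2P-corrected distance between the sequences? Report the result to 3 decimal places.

0.727

Of 19 sites, 6 differences are transitions and 2 are transversions, so P = 6/19 ≈ 0.315789 and Q = 2/19 ≈ 0.105263.
Under the Kimura two-parameter model, d = −½ ln(1 − 2P − Q) − ¼ ln(1 − 2Q).
1 − 2P − Q = 0.263159, giving −½ ln(0.263159) = 0.667498.
1 − 2Q = 0.789474, giving −¼ ln(0.789474) = 0.059097.
d = 0.667498 + 0.059097 = 0.726595.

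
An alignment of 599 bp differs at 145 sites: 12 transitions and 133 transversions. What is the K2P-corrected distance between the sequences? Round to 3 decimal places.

P = 12/599 ≈ 0.020033 and Q = 133/599 ≈ 0.222037.
Under the Kimura two-parameter model, d = −½ ln(1 − 2P − Q) − ¼ ln(1 − 2Q).
1 − 2P − Q = 0.737897, giving −½ ln(0.737897) = 0.151976.
1 − 2Q = 0.555926, giving −¼ ln(0.555926) = 0.146780.
d = 0.151976 + 0.146780 = 0.298756.

0.299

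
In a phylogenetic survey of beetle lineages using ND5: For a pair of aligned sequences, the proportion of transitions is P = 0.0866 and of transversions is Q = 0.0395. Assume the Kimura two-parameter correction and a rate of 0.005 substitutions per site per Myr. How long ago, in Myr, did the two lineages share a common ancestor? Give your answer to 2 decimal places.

14.01

Under the Kimura two-parameter model, d = −½ ln(1 − 2P − Q) − ¼ ln(1 − 2Q).
1 − 2P − Q = 0.7873, giving −½ ln(0.7873) = 0.119573.
1 − 2Q = 0.921, giving −¼ ln(0.921) = 0.020574.
d = 0.119573 + 0.020574 = 0.140147.
Under a molecular clock d = 2μt, so t = d/(2μ) = 0.140147 / (2 × 0.005) = 14.01 Myr.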